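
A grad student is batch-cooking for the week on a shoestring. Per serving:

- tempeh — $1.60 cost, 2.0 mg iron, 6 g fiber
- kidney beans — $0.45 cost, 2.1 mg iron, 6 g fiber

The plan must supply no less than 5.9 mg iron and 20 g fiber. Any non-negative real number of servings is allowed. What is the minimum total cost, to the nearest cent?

$1.50

Two binding constraints pin down two serving amounts, so the optimal mix uses at most two foods. The candidates are each food alone (scaled to the tighter of iron/fiber) and each pair with both constraints tight.
tempeh only: max(5.9/2.0, 20/6) = 3.333 servings → $5.33.
kidney beans only: max(5.9/2.1, 20/6) = 3.333 servings → $1.50.
tempeh + kidney beans: intersection lies outside the first quadrant.
The minimum over all feasible corners is $1.50.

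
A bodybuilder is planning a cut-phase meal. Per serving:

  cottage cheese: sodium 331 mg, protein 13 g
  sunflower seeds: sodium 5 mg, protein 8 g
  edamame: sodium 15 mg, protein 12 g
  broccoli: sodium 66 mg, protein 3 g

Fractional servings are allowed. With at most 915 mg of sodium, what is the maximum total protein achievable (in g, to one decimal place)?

Protein per mg sodium: sunflower seeds 1.6, edamame 0.8, broccoli 0.04545, cottage cheese 0.03927.
With no serving limits, spend the whole sodium allowance on sunflower seeds: 915 mg / 5 mg × 8 g = 1464.0 g.

1464.0 g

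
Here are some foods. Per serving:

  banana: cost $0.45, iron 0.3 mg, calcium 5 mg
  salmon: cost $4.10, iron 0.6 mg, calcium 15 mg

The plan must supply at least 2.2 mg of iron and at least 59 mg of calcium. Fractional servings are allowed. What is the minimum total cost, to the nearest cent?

At the optimum either one food covers both requirements or two foods hit both targets exactly; no other combination can be cheaper.
banana only: max(2.2/0.3, 59/5) = 11.8 servings → $5.31.
salmon only: max(2.2/0.6, 59/15) = 3.933 servings → $16.13.
banana + salmon with both targets exact would need a negative amount; discard.
The minimum over all feasible corners is $5.31.

$5.31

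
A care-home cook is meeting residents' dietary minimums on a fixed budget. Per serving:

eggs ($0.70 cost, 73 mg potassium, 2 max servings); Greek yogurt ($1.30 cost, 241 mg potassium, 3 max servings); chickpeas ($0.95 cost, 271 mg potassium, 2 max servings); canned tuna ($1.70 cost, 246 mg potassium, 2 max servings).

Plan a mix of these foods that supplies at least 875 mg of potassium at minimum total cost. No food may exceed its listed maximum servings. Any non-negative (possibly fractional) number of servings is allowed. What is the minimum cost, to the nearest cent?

$3.70

Cost per mg of potassium: chickpeas $0.0035, Greek yogurt $0.0054, canned tuna $0.0069, eggs $0.0096.
Take 2 servings of chickpeas: +542.0 mg potassium for $1.90 (total $1.90, still need 333.0 mg).
Take 1.382 servings of Greek yogurt: +333.0 mg potassium for $1.80 (total $3.70, still need 0.0 mg).
Greedy by cheapest-per-mg is optimal for a single linear constraint, so the minimum cost is $3.70.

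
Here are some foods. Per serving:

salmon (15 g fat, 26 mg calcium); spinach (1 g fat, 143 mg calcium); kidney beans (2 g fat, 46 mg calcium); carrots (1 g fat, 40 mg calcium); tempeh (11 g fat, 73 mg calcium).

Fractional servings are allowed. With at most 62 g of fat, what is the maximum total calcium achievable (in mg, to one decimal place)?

8866.0 mg

Calcium per g fat: spinach 143, carrots 40, kidney beans 23, tempeh 6.636, salmon 1.733.
With no serving limits, spend the whole fat allowance on spinach: 62 g / 1 g × 143 mg = 8866.0 mg.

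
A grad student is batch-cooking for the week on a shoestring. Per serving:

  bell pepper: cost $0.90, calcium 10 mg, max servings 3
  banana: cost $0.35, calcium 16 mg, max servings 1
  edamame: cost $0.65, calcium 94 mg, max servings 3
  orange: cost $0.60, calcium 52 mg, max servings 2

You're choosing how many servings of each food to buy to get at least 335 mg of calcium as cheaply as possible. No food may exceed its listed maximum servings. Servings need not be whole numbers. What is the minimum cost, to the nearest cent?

Cost per mg of calcium: edamame $0.0069, orange $0.0115, banana $0.0219, bell pepper $0.0900.
Take 3 servings of edamame: +282.0 mg calcium for $1.95 (total $1.95, still need 53.0 mg).
Take 1.019 servings of orange: +53.0 mg calcium for $0.61 (total $2.56, still need 0.0 mg).
Greedy by cheapest-per-mg is optimal for a single linear constraint, so the minimum cost is $2.56.

$2.56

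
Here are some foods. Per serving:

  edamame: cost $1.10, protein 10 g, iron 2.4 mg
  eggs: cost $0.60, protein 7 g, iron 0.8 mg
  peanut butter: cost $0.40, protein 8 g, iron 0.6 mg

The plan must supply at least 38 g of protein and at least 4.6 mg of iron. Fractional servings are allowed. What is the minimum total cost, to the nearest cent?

$2.54

For a min-cost LP with two ≥-constraints, a basic feasible solution has at most two positive variables.
edamame only: max(38/10, 4.6/2.4) = 3.8 servings → $4.18.
eggs only: max(38/7, 4.6/0.8) = 5.75 servings → $3.45.
peanut butter only: max(38/8, 4.6/0.6) = 7.667 servings → $3.07.
edamame + eggs with both tight: 0.2045 servings and 5.136 servings → $3.31.
edamame + peanut butter with both tight: 1.061 servings and 3.424 servings → $2.54.
eggs + peanut butter: the both-tight solution has a negative serving — not a feasible corner.
The minimum over all feasible corners is $2.54.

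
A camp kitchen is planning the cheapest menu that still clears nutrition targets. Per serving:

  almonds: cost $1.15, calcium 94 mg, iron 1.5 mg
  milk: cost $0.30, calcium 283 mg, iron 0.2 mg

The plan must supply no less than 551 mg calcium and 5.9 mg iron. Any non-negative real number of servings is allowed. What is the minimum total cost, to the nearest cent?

$4.62

Minimising a linear cost over {calcium ≥ 551, iron ≥ 5.9, servings ≥ 0} — the optimum is at a vertex, using one or two foods.
almonds only: max(551/94, 5.9/1.5) = 5.862 servings → $6.74.
milk only: max(551/283, 5.9/0.2) = 29.5 servings → $8.85.
almonds + milk with both tight: 3.844 servings and 0.6702 servings → $4.62.
Cheapest feasible corner: $4.62.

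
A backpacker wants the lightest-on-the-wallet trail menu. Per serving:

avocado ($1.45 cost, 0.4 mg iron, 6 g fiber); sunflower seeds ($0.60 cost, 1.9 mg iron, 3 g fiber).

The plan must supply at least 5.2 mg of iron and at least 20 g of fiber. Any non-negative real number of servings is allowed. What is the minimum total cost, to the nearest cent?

This is a tiny linear program; its minimum lies at a vertex of the feasible set. List the vertices and price them.
avocado only: max(5.2/0.4, 20/6) = 13 servings → $18.85.
sunflower seeds only: max(5.2/1.9, 20/3) = 6.667 servings → $4.00.
avocado + sunflower seeds with both tight: 2.196 servings and 2.275 servings → $4.55.
So the least-cost plan costs $4.00.

$4.00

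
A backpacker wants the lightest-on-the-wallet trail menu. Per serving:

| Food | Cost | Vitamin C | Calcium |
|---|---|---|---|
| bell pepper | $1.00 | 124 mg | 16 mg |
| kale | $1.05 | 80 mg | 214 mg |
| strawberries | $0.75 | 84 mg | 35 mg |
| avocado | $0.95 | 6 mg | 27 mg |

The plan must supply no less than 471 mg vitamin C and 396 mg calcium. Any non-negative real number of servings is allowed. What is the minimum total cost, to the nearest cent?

For a min-cost LP with two ≥-constraints, a basic feasible solution has at most two positive variables.
bell pepper only: max(471/124, 396/16) = 24.75 servings → $24.75.
kale only: max(471/80, 396/214) = 5.888 servings → $6.18.
strawberries only: max(471/84, 396/35) = 11.31 servings → $8.49.
avocado only: max(471/6, 396/27) = 78.5 servings → $74.58.
bell pepper + kale with both tight: 2.737 servings and 1.646 servings → $4.46.
bell pepper + strawberries: the both-tight solution has a negative serving — not a feasible corner.
bell pepper + avocado with both tight: 3.18 servings and 12.78 servings → $15.32.
kale + strawberries with both tight: 1.106 servings and 4.554 servings → $4.58.
kale + avocado with both targets exact would need a negative amount; discard.
strawberries + avocado with both tight: 5.025 servings and 8.153 servings → $11.51.
The minimum over all feasible corners is $4.46.

$4.46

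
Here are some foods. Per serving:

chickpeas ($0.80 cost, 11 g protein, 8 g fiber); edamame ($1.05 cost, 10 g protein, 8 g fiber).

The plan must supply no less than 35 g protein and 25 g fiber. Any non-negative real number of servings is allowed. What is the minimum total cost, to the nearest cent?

$2.55

Minimising a linear cost over {protein ≥ 35, fiber ≥ 25, servings ≥ 0} — the optimum is at a vertex, using one or two foods.
chickpeas only: max(35/11, 25/8) = 3.182 servings → $2.55.
edamame only: max(35/10, 25/8) = 3.5 servings → $3.67.
chickpeas + edamame: the both-tight solution has a negative serving — not a feasible corner.
Cheapest feasible corner: $2.55.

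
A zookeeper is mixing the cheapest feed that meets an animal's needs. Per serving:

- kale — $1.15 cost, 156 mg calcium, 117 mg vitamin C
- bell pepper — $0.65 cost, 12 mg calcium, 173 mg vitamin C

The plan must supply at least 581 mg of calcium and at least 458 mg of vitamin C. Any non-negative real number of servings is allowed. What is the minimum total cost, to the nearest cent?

This is a tiny linear program; its minimum lies at a vertex of the feasible set. List the vertices and price them.
kale only: max(581/156, 458/117) = 3.915 servings → $4.50.
bell pepper only: max(581/12, 458/173) = 48.42 servings → $31.47.
kale + bell pepper with both tight: 3.714 servings and 0.1357 servings → $4.36.
Cheapest feasible corner: $4.36.

$4.36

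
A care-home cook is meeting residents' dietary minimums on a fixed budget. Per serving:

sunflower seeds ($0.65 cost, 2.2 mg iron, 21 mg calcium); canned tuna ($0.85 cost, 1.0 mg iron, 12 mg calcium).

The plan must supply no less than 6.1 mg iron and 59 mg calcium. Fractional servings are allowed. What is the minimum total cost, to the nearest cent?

$1.83

The cheapest plan sits at a corner of the feasible region — with two constraints it uses at most two foods.
sunflower seeds only: max(6.1/2.2, 59/21) = 2.81 servings → $1.83.
canned tuna only: max(6.1/1.0, 59/12) = 6.1 servings → $5.18.
sunflower seeds + canned tuna with both tight: 2.63 servings and 0.3148 servings → $1.98.
Cheapest feasible corner: $1.83.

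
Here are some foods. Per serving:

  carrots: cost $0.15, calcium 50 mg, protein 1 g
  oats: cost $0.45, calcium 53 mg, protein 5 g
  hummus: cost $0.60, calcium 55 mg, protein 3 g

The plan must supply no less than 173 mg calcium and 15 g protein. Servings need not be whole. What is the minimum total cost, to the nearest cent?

$1.37

carrots only: max(173/50, 15/1) = 15 servings → $2.25.
oats only: max(173/53, 15/5) = 3.264 servings → $1.47.
hummus only: max(173/55, 15/3) = 5 servings → $3.00.
carrots + oats with both tight: 0.3553 servings and 2.929 servings → $1.37.
carrots + hummus with both targets exact would need a negative amount; discard.
oats + hummus with both tight: 2.638 servings and 0.6034 servings → $1.55.
Cheapest feasible corner: $1.37.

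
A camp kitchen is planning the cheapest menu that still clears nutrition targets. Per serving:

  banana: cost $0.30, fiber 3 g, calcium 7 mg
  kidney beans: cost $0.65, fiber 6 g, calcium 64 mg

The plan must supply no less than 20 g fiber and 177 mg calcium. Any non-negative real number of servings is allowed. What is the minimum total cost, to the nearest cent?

$2.13

An LP optimum is at a vertex; with two nutrient constraints at most two foods are used. Check each candidate.
banana only: max(20/3, 177/7) = 25.29 servings → $7.59.
kidney beans only: max(20/6, 177/64) = 3.333 servings → $2.17.
banana + kidney beans with both tight: 1.453 servings and 2.607 servings → $2.13.
The minimum over all feasible corners is $2.13.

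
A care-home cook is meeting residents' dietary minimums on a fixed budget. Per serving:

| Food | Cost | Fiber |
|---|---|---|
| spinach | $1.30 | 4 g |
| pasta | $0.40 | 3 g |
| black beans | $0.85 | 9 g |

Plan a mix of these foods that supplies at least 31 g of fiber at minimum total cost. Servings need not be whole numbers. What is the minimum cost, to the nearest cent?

$2.93

Cost per g of fiber: black beans $0.0944, pasta $0.1333, spinach $0.3250.
With no serving limits, use only black beans: 31 g / 9 g = 3.444 servings × $0.85 = $2.93.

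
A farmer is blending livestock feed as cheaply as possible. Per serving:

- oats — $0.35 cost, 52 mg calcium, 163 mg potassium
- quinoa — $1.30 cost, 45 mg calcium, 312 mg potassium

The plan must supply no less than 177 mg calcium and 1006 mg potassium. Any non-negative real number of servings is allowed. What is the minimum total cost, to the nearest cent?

$2.16

Compare the cost at each extreme point of the feasible region.
oats only: max(177/52, 1006/163) = 6.172 servings → $2.16.
quinoa only: max(177/45, 1006/312) = 3.933 servings → $5.11.
oats + quinoa with both tight: 1.12 servings and 2.639 servings → $3.82.
The minimum over all feasible corners is $2.16.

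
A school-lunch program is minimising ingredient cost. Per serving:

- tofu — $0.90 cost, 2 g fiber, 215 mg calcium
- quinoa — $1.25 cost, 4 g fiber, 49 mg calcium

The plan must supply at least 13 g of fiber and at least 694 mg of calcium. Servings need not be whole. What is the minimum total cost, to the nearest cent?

Two binding constraints pin down two serving amounts, so the optimal mix uses at most two foods. The candidates are each food alone (scaled to the tighter of fiber/calcium) and each pair with both constraints tight.
tofu only: max(13/2, 694/215) = 6.5 servings → $5.85.
quinoa only: max(13/4, 694/49) = 14.16 servings → $17.70.
tofu + quinoa with both tight: 2.807 servings and 1.846 servings → $4.83.
The minimum over all feasible corners is $4.83.

$4.83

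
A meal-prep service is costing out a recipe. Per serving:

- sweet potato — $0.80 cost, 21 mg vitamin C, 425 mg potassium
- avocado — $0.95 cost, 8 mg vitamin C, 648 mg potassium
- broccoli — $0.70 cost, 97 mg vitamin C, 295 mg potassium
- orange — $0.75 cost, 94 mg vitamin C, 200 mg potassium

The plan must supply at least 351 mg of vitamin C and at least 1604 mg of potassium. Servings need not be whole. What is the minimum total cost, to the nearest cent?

$3.30

With two linear requirements the optimum uses one or two foods; enumerate the corners.
sweet potato only: max(351/21, 1604/425) = 16.71 servings → $13.37.
avocado only: max(351/8, 1604/648) = 43.88 servings → $41.68.
broccoli only: max(351/97, 1604/295) = 5.437 servings → $3.81.
orange only: max(351/94, 1604/200) = 8.02 servings → $6.01.
sweet potato + avocado with both targets exact would need a negative amount; discard.
sweet potato + broccoli with both tight: 1.486 servings and 3.297 servings → $3.50.
sweet potato + orange with both tight: 2.254 servings and 3.231 servings → $4.23.
avocado + broccoli with both tight: 0.8603 servings and 3.548 servings → $3.30.
avocado + orange with both tight: 1.359 servings and 3.618 servings → $4.00.
broccoli + orange: intersection lies outside the first quadrant.
The minimum over all feasible corners is $3.30.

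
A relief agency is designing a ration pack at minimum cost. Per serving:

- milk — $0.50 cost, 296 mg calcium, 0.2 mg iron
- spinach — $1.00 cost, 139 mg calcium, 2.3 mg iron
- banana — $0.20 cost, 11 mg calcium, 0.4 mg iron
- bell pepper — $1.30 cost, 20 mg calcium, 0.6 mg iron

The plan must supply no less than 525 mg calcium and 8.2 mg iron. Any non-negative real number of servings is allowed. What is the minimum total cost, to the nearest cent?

Minimising a linear cost over {calcium ≥ 525, iron ≥ 8.2, servings ≥ 0} — the optimum is at a vertex, using one or two foods.
milk only: max(525/296, 8.2/0.2) = 41 servings → $20.50.
spinach only: max(525/139, 8.2/2.3) = 3.777 servings → $3.78.
banana only: max(525/11, 8.2/0.4) = 47.73 servings → $9.55.
bell pepper only: max(525/20, 8.2/0.6) = 26.25 servings → $34.12.
milk + spinach with both tight: 0.1037 servings and 3.556 servings → $3.61.
milk + banana with both tight: 1.031 servings and 19.98 servings → $4.51.
milk + bell pepper with both tight: 0.8698 servings and 13.38 servings → $17.82.
spinach + banana: the both-tight solution has a negative serving — not a feasible corner.
spinach + bell pepper with both targets exact would need a negative amount; discard.
banana + bell pepper: the both-tight solution has a negative serving — not a feasible corner.
Cheapest feasible corner: $3.61.

$3.61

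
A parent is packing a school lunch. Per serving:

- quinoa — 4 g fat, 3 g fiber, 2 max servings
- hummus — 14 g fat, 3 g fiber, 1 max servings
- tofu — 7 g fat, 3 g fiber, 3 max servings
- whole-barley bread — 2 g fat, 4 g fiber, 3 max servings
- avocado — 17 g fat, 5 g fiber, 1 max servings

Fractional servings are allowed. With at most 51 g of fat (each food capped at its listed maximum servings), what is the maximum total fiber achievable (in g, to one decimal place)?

31.7 g

Fiber per g fat: whole-barley bread 2, quinoa 0.75, tofu 0.4286, avocado 0.2941, hummus 0.2143.
Take 3 servings of whole-barley bread: uses 6 g fat, +12.0 g fiber (running total 12.0 g).
Take 2 servings of quinoa: uses 8 g fat, +6.0 g fiber (running total 18.0 g).
Take 3 servings of tofu: uses 21 g fat, +9.0 g fiber (running total 27.0 g).
Take 0.9412 servings of avocado: uses 16 g fat, +4.7 g fiber (running total 31.7 g).
Filling greedily by fiber-per-g fat is optimal for one linear limit, giving 31.7 g.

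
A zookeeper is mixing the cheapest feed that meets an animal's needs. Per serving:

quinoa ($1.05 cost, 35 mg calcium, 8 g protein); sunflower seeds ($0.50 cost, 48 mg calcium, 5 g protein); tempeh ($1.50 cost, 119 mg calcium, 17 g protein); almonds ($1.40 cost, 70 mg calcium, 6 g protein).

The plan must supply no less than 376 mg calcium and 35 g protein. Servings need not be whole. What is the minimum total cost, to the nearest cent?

For a min-cost LP with two ≥-constraints, a basic feasible solution has at most two positive variables.
quinoa only: max(376/35, 35/8) = 10.74 servings → $11.28.
sunflower seeds only: max(376/48, 35/5) = 7.833 servings → $3.92.
tempeh only: max(376/119, 35/17) = 3.16 servings → $4.74.
almonds only: max(376/70, 35/6) = 5.833 servings → $8.17.
quinoa + sunflower seeds: the both-tight solution has a negative serving — not a feasible corner.
quinoa + tempeh: intersection lies outside the first quadrant.
quinoa + almonds with both tight: 0.5543 servings and 5.094 servings → $7.71.
sunflower seeds + tempeh: intersection lies outside the first quadrant.
sunflower seeds + almonds with both tight: 3.129 servings and 3.226 servings → $6.08.
tempeh + almonds with both tight: 0.4076 servings and 4.679 servings → $7.16.
So the least-cost plan costs $3.92.

$3.92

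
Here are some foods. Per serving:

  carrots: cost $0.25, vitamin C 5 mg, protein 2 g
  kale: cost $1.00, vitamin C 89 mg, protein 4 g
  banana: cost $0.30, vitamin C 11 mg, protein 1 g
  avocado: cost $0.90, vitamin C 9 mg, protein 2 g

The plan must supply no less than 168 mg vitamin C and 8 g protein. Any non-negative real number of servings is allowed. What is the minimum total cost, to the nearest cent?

$1.94

The cheapest plan sits at a corner of the feasible region — with two constraints it uses at most two foods.
carrots only: max(168/5, 8/2) = 33.6 servings → $8.40.
kale only: max(168/89, 8/4) = 2 servings → $2.00.
banana only: max(168/11, 8/1) = 15.27 servings → $4.58.
avocado only: max(168/9, 8/2) = 18.67 servings → $16.80.
carrots + kale with both tight: 0.2532 servings and 1.873 servings → $1.94.
carrots + banana with both targets exact would need a negative amount; discard.
carrots + avocado: the both-tight solution has a negative serving — not a feasible corner.
kale + banana with both tight: 1.778 servings and 0.8889 servings → $2.04.
kale + avocado with both tight: 1.859 servings and 0.2817 servings → $2.11.
banana + avocado: intersection lies outside the first quadrant.
The minimum over all feasible corners is $1.94.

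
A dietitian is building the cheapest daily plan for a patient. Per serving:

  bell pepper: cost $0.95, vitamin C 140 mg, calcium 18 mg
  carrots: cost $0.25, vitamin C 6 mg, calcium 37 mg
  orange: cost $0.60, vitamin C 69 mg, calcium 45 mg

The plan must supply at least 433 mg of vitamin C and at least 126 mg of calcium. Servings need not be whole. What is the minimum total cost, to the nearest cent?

$3.19

Compare the cost at each extreme point of the feasible region.
bell pepper only: max(433/140, 126/18) = 7 servings → $6.65.
carrots only: max(433/6, 126/37) = 72.17 servings → $18.04.
orange only: max(433/69, 126/45) = 6.275 servings → $3.77.
bell pepper + carrots with both tight: 3.01 servings and 1.941 servings → $3.34.
bell pepper + orange with both tight: 2.133 servings and 1.947 servings → $3.19.
carrots + orange with both targets exact would need a negative amount; discard.
The minimum over all feasible corners is $3.19.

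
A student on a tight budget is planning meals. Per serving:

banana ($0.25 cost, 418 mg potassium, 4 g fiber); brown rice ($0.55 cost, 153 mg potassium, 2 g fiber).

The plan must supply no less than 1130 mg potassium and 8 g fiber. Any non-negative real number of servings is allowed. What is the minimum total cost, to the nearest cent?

$0.68

For a min-cost LP with two ≥-constraints, a basic feasible solution has at most two positive variables.
banana only: max(1130/418, 8/4) = 2.703 servings → $0.68.
brown rice only: max(1130/153, 8/2) = 7.386 servings → $4.06.
banana + brown rice with both targets exact would need a negative amount; discard.
Cheapest feasible corner: $0.68.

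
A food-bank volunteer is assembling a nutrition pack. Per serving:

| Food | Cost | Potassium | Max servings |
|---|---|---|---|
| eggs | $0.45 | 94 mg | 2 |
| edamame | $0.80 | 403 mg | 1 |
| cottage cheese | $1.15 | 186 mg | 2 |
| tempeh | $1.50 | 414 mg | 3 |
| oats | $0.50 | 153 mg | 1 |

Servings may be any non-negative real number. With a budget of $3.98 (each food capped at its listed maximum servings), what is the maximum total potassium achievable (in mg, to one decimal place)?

1295.7 mg

Potassium per dollar: edamame 503.8, oats 306, tempeh 276, eggs 208.9, cottage cheese 161.7.
Take 1 serving of edamame: spends $0.80, +403.0 mg potassium (running total 403.0 mg).
Take 1 serving of oats: spends $0.50, +153.0 mg potassium (running total 556.0 mg).
Take 1.787 servings of tempeh: spends $2.68, +739.7 mg potassium (running total 1295.7 mg).
Filling greedily by potassium-per-dollar is optimal for one linear limit, giving 1295.7 mg.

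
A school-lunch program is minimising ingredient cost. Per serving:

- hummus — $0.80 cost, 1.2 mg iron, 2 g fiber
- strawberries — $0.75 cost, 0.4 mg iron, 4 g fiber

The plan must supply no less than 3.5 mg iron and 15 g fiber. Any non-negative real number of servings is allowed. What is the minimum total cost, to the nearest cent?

For a min-cost LP with two ≥-constraints, a basic feasible solution has at most two positive variables.
hummus only: max(3.5/1.2, 15/2) = 7.5 servings → $6.00.
strawberries only: max(3.5/0.4, 15/4) = 8.75 servings → $6.56.
hummus + strawberries with both tight: 2 servings and 2.75 servings → $3.66.
Cheapest feasible corner: $3.66.

$3.66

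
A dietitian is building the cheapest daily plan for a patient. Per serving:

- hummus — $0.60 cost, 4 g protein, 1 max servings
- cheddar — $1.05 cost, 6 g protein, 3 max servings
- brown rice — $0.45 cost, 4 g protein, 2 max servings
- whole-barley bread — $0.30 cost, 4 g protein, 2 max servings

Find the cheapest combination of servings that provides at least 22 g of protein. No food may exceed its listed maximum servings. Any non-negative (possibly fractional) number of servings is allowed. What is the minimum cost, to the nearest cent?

Cost per g of protein: whole-barley bread $0.0750, brown rice $0.1125, hummus $0.1500, cheddar $0.1750.
Take 2 servings of whole-barley bread: +8.0 g protein for $0.60 (total $0.60, still need 14.0 g).
Take 2 servings of brown rice: +8.0 g protein for $0.90 (total $1.50, still need 6.0 g).
Take 1 serving of hummus: +4.0 g protein for $0.60 (total $2.10, still need 2.0 g).
Take 0.3333 servings of cheddar: +2.0 g protein for $0.35 (total $2.45, still need 0.0 g).
Greedy by cheapest-per-g is optimal for a single linear constraint, so the minimum cost is $2.45.

$2.45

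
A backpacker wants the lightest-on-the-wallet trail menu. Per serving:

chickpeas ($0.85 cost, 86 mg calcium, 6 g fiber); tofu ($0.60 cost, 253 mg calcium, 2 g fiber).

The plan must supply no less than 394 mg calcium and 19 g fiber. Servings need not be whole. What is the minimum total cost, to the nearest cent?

$2.86

Compare the cost at each extreme point of the feasible region.
chickpeas only: max(394/86, 19/6) = 4.581 servings → $3.89.
tofu only: max(394/253, 19/2) = 9.5 servings → $5.70.
chickpeas + tofu with both tight: 2.986 servings and 0.5423 servings → $2.86.
The minimum over all feasible corners is $2.86.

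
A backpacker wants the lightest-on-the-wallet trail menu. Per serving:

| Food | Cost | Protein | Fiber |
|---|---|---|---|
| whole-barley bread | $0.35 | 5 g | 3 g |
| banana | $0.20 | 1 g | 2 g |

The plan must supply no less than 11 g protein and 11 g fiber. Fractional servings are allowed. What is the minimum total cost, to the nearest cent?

$1.18

A basic optimal solution has at most two foods positive. Try each food alone and each pair with both targets met exactly.
whole-barley bread only: max(11/5, 11/3) = 3.667 servings → $1.28.
banana only: max(11/1, 11/2) = 11 servings → $2.20.
whole-barley bread + banana with both tight: 1.571 servings and 3.143 servings → $1.18.
Cheapest feasible corner: $1.18.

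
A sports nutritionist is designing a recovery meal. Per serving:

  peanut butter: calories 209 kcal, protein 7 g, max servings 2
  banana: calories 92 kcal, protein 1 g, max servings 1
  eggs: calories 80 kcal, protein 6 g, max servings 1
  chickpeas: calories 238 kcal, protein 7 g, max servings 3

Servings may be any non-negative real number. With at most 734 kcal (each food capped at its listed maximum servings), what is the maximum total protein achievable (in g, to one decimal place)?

26.9 g

Protein per kcal: eggs 0.075, peanut butter 0.03349, chickpeas 0.02941, banana 0.01087.
Take 1 serving of eggs: uses 80 kcal, +6.0 g protein (running total 6.0 g).
Take 2 servings of peanut butter: uses 418 kcal, +14.0 g protein (running total 20.0 g).
Take 0.9916 servings of chickpeas: uses 236 kcal, +6.9 g protein (running total 26.9 g).
Filling greedily by protein-per-kcal is optimal for one linear limit, giving 26.9 g.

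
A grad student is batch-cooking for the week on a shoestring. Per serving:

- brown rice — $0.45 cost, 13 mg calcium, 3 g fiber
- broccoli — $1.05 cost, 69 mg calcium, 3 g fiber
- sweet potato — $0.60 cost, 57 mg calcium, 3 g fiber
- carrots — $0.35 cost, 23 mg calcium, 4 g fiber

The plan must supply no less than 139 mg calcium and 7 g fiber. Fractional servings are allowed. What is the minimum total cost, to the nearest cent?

$1.46

This is a tiny linear program; its minimum lies at a vertex of the feasible set. List the vertices and price them.
brown rice only: max(139/13, 7/3) = 10.69 servings → $4.81.
broccoli only: max(139/69, 7/3) = 2.333 servings → $2.45.
sweet potato only: max(139/57, 7/3) = 2.439 servings → $1.46.
carrots only: max(139/23, 7/4) = 6.043 servings → $2.12.
brown rice + broccoli with both tight: 0.3929 servings and 1.94 servings → $2.21.
brown rice + sweet potato with both targets exact would need a negative amount; discard.
brown rice + carrots: the both-tight solution has a negative serving — not a feasible corner.
broccoli + sweet potato with both tight: 0.5 servings and 1.833 servings → $1.62.
broccoli + carrots with both tight: 1.908 servings and 0.3188 servings → $2.12.
sweet potato + carrots with both targets exact would need a negative amount; discard.
Cheapest feasible corner: $1.46.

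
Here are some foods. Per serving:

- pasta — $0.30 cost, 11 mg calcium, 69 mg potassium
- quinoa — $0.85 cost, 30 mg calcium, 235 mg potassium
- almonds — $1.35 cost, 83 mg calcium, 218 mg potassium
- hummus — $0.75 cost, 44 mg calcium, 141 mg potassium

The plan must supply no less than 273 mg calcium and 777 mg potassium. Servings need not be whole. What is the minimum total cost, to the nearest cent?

$4.52

An LP optimum is at a vertex; with two nutrient constraints at most two foods are used. Check each candidate.
pasta only: max(273/11, 777/69) = 24.82 servings → $7.45.
quinoa only: max(273/30, 777/235) = 9.1 servings → $7.74.
almonds only: max(273/83, 777/218) = 3.564 servings → $4.81.
hummus only: max(273/44, 777/141) = 6.205 servings → $4.65.
pasta + quinoa with both targets exact would need a negative amount; discard.
pasta + almonds with both tight: 1.495 servings and 3.091 servings → $4.62.
pasta + hummus: the both-tight solution has a negative serving — not a feasible corner.
quinoa + almonds with both tight: 0.3839 servings and 3.15 servings → $4.58.
quinoa + hummus: the both-tight solution has a negative serving — not a feasible corner.
almonds + hummus with both tight: 2.039 servings and 2.358 servings → $4.52.
So the least-cost plan costs $4.52.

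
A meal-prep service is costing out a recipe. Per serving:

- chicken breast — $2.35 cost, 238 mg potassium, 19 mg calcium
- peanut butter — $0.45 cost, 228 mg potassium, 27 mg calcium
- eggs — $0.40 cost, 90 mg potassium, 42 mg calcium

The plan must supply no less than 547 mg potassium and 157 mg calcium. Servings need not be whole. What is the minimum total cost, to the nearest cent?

$1.73

chicken breast only: max(547/238, 157/19) = 8.263 servings → $19.42.
peanut butter only: max(547/228, 157/27) = 5.815 servings → $2.62.
eggs only: max(547/90, 157/42) = 6.078 servings → $2.43.
chicken breast + peanut butter with both targets exact would need a negative amount; discard.
chicken breast + eggs with both tight: 1.067 servings and 3.255 servings → $3.81.
peanut butter + eggs with both tight: 1.238 servings and 2.942 servings → $1.73.
The minimum over all feasible corners is $1.73.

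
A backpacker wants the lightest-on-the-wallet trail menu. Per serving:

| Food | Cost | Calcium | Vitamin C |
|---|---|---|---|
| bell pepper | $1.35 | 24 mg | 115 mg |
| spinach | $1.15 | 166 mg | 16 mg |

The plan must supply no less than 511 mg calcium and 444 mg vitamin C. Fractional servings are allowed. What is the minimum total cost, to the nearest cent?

$7.69

An LP optimum is at a vertex; with two nutrient constraints at most two foods are used. Check each candidate.
bell pepper only: max(511/24, 444/115) = 21.29 servings → $28.74.
spinach only: max(511/166, 444/16) = 27.75 servings → $31.91.
bell pepper + spinach with both tight: 3.503 servings and 2.572 servings → $7.69.
The minimum over all feasible corners is $7.69.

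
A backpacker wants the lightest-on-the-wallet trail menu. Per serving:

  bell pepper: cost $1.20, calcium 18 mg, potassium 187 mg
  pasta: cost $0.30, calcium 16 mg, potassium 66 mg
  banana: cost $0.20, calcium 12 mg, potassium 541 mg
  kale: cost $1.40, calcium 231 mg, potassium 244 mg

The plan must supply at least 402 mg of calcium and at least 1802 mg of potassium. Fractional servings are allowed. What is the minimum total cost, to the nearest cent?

$2.77

bell pepper only: max(402/18, 1802/187) = 22.33 servings → $26.80.
pasta only: max(402/16, 1802/66) = 27.3 servings → $8.19.
banana only: max(402/12, 1802/541) = 33.5 servings → $6.70.
kale only: max(402/231, 1802/244) = 7.385 servings → $10.34.
bell pepper + pasta with both tight: 1.275 servings and 23.69 servings → $8.64.
bell pepper + banana: the both-tight solution has a negative serving — not a feasible corner.
bell pepper + kale with both tight: 8.199 servings and 1.101 servings → $11.38.
pasta + banana with both tight: 24.91 servings and 0.2925 servings → $7.53.
pasta + kale with both targets exact would need a negative amount; discard.
banana + kale with both tight: 2.607 servings and 1.605 servings → $2.77.
The minimum over all feasible corners is $2.77.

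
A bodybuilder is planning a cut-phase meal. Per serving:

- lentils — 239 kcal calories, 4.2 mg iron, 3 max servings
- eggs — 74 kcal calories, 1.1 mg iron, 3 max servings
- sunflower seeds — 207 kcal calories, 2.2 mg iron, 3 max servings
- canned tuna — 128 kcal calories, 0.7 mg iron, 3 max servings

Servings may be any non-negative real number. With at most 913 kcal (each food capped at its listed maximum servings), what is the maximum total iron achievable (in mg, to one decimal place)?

15.5 mg

Iron per kcal: lentils 0.01757, eggs 0.01486, sunflower seeds 0.01063, canned tuna 0.005469.
Take 3 servings of lentils: uses 717 kcal, +12.6 mg iron (running total 12.6 mg).
Take 2.649 servings of eggs: uses 196 kcal, +2.9 mg iron (running total 15.5 mg).
Greedy by best ratio exhausts the calories allowance optimally: 15.5 mg.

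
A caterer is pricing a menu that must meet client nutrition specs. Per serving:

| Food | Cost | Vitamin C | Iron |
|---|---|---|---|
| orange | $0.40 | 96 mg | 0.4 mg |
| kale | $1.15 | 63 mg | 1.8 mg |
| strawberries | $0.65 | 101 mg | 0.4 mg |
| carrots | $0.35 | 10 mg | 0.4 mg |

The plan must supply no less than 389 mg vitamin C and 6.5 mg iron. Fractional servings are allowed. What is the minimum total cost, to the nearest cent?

$4.44

orange only: max(389/96, 6.5/0.4) = 16.25 servings → $6.50.
kale only: max(389/63, 6.5/1.8) = 6.175 servings → $7.10.
strawberries only: max(389/101, 6.5/0.4) = 16.25 servings → $10.56.
carrots only: max(389/10, 6.5/0.4) = 38.9 servings → $13.62.
orange + kale with both tight: 1.97 servings and 3.173 servings → $4.44.
orange + strawberries: the both-tight solution has a negative serving — not a feasible corner.
orange + carrots with both tight: 2.634 servings and 13.62 servings → $5.82.
kale + strawberries with both tight: 3.199 servings and 1.856 servings → $4.88.
kale + carrots: intersection lies outside the first quadrant.
strawberries + carrots with both tight: 2.489 servings and 13.76 servings → $6.43.
The minimum over all feasible corners is $4.44.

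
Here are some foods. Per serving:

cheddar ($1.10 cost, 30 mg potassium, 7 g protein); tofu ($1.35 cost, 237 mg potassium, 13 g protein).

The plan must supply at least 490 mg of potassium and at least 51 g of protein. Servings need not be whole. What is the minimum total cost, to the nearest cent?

$5.30

cheddar only: max(490/30, 51/7) = 16.33 servings → $17.97.
tofu only: max(490/237, 51/13) = 3.923 servings → $5.30.
cheddar + tofu with both tight: 4.505 servings and 1.497 servings → $6.98.
So the least-cost plan costs $5.30.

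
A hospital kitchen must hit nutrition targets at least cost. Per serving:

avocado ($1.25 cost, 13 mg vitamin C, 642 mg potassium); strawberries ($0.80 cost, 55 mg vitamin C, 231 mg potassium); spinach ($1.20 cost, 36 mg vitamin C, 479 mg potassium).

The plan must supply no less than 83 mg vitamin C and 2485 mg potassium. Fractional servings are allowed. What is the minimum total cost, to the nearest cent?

avocado only: max(83/13, 2485/642) = 6.385 servings → $7.98.
strawberries only: max(83/55, 2485/231) = 10.76 servings → $8.61.
spinach only: max(83/36, 2485/479) = 5.188 servings → $6.23.
avocado + strawberries with both tight: 3.637 servings and 0.6494 servings → $5.07.
avocado + spinach with both tight: 2.944 servings and 1.243 servings → $5.17.
strawberries + spinach: intersection lies outside the first quadrant.
So the least-cost plan costs $5.07.

$5.07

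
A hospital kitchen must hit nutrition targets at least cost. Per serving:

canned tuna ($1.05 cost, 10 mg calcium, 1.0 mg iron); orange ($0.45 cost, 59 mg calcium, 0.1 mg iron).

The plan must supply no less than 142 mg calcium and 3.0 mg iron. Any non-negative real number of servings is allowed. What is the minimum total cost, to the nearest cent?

$3.82

Compare the cost at each extreme point of the feasible region.
canned tuna only: max(142/10, 3.0/1.0) = 14.2 servings → $14.91.
orange only: max(142/59, 3.0/0.1) = 30 servings → $13.50.
canned tuna + orange with both tight: 2.807 servings and 1.931 servings → $3.82.
The minimum over all feasible corners is $3.82.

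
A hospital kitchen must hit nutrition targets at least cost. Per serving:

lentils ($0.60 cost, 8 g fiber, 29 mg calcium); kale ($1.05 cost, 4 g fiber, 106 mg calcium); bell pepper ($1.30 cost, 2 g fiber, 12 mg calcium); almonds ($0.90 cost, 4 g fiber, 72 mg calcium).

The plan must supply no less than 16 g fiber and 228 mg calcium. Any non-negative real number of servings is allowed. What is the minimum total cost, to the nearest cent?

At the optimum either one food covers both requirements or two foods hit both targets exactly; no other combination can be cheaper.
lentils only: max(16/8, 228/29) = 7.862 servings → $4.72.
kale only: max(16/4, 228/106) = 4 servings → $4.20.
bell pepper only: max(16/2, 228/12) = 19 servings → $24.70.
almonds only: max(16/4, 228/72) = 4 servings → $3.60.
lentils + kale with both tight: 1.071 servings and 1.858 servings → $2.59.
lentils + bell pepper with both targets exact would need a negative amount; discard.
lentils + almonds with both tight: 0.5217 servings and 2.957 servings → $2.97.
kale + bell pepper with both tight: 1.61 servings and 4.78 servings → $7.90.
kale + almonds: the both-tight solution has a negative serving — not a feasible corner.
bell pepper + almonds with both tight: 2.5 servings and 2.75 servings → $5.72.
So the least-cost plan costs $2.59.

$2.59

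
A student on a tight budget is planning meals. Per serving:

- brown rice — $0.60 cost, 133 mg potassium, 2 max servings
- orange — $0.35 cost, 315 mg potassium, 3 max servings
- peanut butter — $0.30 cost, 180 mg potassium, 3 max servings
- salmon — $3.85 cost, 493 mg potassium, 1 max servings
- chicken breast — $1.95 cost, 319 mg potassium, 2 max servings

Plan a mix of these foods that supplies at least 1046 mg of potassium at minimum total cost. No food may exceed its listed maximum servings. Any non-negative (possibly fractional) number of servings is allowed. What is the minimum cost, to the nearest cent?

Cost per mg of potassium: orange $0.0011, peanut butter $0.0017, brown rice $0.0045, chicken breast $0.0061, salmon $0.0078.
Take 3 servings of orange: +945.0 mg potassium for $1.05 (total $1.05, still need 101.0 mg).
Take 0.5611 servings of peanut butter: +101.0 mg potassium for $0.17 (total $1.22, still need 0.0 mg).
Greedy by cheapest-per-mg is optimal for a single linear constraint, so the minimum cost is $1.22.

$1.22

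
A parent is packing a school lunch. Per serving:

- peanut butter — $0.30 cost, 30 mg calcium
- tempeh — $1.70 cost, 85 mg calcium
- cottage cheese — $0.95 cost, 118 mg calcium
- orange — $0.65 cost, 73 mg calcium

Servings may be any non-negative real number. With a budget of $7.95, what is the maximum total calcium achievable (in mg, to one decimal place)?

Calcium per dollar: cottage cheese 124.2, orange 112.3, peanut butter 100, tempeh 50.
With no serving limits, spend the whole cost allowance on cottage cheese: $7.95 / $0.95 × 118 mg = 987.5 mg.

987.5 mg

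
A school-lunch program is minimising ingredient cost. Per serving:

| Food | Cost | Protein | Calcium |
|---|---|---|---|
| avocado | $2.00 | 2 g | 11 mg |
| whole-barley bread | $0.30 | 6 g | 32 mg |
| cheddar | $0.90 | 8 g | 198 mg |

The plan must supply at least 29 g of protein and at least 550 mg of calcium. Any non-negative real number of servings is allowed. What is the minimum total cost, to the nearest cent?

$2.72

Minimising a linear cost over {protein ≥ 29, calcium ≥ 550, servings ≥ 0} — the optimum is at a vertex, using one or two foods.
avocado only: max(29/2, 550/11) = 50 servings → $100.00.
whole-barley bread only: max(29/6, 550/32) = 17.19 servings → $5.16.
cheddar only: max(29/8, 550/198) = 3.625 servings → $3.26.
avocado + whole-barley bread with both targets exact would need a negative amount; discard.
avocado + cheddar with both tight: 4.357 servings and 2.536 servings → $11.00.
whole-barley bread + cheddar with both tight: 1.44 servings and 2.545 servings → $2.72.
The minimum over all feasible corners is $2.72.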